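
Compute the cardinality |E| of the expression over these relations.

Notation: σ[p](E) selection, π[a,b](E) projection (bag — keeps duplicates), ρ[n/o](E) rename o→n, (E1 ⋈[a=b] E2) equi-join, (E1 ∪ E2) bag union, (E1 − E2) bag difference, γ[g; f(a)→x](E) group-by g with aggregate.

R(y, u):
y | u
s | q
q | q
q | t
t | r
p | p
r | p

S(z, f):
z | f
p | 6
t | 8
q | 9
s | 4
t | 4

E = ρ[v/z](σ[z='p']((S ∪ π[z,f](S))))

Stepwise |·|:
  S → 5
  S → 5
  π[z,f](S) → 5
  (S ∪ π[z,f](S)) → 10
  σ[z='p']((S ∪ π[z,f](S))) → 2
  ρ[v/z](σ[z='p']((S ∪ π[z,f](S)))) → 2

|E| = 2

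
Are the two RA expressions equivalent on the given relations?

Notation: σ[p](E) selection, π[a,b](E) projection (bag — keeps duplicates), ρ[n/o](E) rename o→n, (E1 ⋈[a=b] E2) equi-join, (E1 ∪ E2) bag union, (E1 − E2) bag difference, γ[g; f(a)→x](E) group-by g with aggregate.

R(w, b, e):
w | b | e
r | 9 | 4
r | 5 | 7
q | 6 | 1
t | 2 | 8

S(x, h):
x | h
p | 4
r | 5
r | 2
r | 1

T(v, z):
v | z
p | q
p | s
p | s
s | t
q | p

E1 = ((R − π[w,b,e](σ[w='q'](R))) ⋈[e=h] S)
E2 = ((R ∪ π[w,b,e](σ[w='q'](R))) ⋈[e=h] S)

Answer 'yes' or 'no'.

E1 row counts bottom-up:
  R → 4
  R → 4
  σ[w='q'](R) → 1
  π[w,b,e](σ[w='q'](R)) → 1
  (R − π[w,b,e](σ[w='q'](R))) → 3
  S → 4
  ((R − π[w,b,e](σ[w='q'](R))) ⋈[e=h] S) → 1
E2 row counts bottom-up:
  R → 4
  R → 4
  σ[w='q'](R) → 1
  π[w,b,e](σ[w='q'](R)) → 1
  (R ∪ π[w,b,e](σ[w='q'](R))) → 5
  S → 4
  ((R ∪ π[w,b,e](σ[w='q'](R))) ⋈[e=h] S) → 3

E1 result:
w | b | e | x | h
r | 9 | 4 | p | 4
E2 result:
w | b | e | x | h
q | 6 | 1 | r | 1
q | 6 | 1 | r | 1
r | 9 | 4 | p | 4
Witness: ('q', 6, 1, 'r', 1) appears 0× in E1 but 2× in E2.

no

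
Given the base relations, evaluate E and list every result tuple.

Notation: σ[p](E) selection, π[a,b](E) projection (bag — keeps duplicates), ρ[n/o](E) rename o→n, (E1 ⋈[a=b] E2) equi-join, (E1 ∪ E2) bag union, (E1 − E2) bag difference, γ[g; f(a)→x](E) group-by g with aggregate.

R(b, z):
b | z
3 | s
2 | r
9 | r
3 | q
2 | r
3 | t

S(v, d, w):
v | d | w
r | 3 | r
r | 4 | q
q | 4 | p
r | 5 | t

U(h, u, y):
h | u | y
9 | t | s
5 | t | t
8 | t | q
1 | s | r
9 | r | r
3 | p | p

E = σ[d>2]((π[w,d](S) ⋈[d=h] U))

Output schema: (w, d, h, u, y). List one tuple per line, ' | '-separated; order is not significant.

Stepwise |·|:
  S → 4
  π[w,d](S) → 4
  U → 6
  (π[w,d](S) ⋈[d=h] U) → 2
  σ[d>2]((π[w,d](S) ⋈[d=h] U)) → 2

== RESULT ==
w | d | h | u | y
r | 3 | 3 | p | p
t | 5 | 5 | t | t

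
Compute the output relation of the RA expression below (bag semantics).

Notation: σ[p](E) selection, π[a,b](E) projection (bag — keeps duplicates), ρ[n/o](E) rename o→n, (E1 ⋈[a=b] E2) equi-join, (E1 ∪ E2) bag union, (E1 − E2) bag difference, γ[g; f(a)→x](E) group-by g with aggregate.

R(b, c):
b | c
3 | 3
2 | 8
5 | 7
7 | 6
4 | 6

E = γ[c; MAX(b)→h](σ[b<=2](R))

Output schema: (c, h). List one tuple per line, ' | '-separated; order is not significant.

Row counts bottom-up:
  R → 5
  σ[b<=2](R) → 1
  γ[c; MAX(b)→h](σ[b<=2](R)) → 1

== RESULT ==
c | h
8 | 2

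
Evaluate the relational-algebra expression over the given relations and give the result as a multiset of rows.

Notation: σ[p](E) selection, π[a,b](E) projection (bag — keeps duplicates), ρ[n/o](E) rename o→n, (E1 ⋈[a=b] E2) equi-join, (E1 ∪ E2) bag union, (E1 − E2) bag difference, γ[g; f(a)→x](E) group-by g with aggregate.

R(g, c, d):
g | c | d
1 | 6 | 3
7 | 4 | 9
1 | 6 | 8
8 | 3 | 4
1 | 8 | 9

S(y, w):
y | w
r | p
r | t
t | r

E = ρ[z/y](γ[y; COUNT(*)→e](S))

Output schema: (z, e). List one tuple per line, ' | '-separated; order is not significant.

Stepwise |·|:
  S → 3
  γ[y; COUNT(*)→e](S) → 2
  ρ[z/y](γ[y; COUNT(*)→e](S)) → 2

== RESULT ==
z | e
r | 2
t | 1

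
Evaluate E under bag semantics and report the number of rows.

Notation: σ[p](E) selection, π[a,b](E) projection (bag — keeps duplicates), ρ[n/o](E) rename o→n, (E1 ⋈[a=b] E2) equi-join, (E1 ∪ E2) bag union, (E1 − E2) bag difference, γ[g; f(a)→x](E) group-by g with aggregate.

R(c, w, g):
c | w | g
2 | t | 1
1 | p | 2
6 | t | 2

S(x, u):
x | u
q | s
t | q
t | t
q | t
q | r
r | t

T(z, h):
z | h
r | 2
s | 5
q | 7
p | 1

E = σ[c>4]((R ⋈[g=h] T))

Per-node cardinality:
  R → 3
  T → 4
  (R ⋈[g=h] T) → 3
  σ[c>4]((R ⋈[g=h] T)) → 1

|E| = 1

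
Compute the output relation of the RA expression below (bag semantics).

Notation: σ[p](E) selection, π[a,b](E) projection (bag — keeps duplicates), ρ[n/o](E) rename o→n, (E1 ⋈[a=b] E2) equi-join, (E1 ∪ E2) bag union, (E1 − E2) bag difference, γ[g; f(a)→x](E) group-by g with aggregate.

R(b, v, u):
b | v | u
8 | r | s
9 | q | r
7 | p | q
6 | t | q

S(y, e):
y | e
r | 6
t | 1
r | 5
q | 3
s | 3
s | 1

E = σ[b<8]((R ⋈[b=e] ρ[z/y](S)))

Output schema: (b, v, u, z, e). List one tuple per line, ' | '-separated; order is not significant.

Subexpression sizes:
  R → 4
  S → 6
  ρ[z/y](S) → 6
  (R ⋈[b=e] ρ[z/y](S)) → 1
  σ[b<8]((R ⋈[b=e] ρ[z/y](S))) → 1

== RESULT ==
b | v | u | z | e
6 | t | q | r | 6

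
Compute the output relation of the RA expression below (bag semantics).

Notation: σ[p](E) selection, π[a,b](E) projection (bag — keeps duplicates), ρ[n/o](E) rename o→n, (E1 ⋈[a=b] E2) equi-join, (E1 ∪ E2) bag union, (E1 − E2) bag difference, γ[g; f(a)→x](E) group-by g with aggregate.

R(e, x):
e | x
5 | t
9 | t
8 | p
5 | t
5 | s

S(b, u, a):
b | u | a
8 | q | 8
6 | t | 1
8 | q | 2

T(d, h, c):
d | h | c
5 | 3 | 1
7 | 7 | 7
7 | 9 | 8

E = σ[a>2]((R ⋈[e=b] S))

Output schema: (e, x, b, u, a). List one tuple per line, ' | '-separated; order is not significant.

Row counts bottom-up:
  R → 5
  S → 3
  (R ⋈[e=b] S) → 2
  σ[a>2]((R ⋈[e=b] S)) → 1

== RESULT ==
e | x | b | u | a
8 | p | 8 | q | 8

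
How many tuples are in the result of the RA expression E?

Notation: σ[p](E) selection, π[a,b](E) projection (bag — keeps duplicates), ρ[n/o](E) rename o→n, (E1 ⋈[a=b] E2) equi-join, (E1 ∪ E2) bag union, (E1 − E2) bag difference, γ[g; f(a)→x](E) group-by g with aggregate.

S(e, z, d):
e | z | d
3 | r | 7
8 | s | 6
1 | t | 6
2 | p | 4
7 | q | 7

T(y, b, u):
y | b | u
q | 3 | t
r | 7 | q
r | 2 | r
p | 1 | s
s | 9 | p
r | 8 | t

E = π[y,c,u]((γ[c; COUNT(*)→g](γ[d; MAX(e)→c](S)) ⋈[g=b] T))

Row counts bottom-up:
  S → 5
  γ[d; MAX(e)→c](S) → 3
  γ[c; COUNT(*)→g](γ[d; MAX(e)→c](S)) → 3
  T → 6
  (γ[c; COUNT(*)→g](γ[d; MAX(e)→c](S)) ⋈[g=b] T) → 3
  π[y,c,u]((γ[c; COUNT(*)→g](γ[d; MAX(e)→c](S)) ⋈[g=b] T)) → 3

|E| = 3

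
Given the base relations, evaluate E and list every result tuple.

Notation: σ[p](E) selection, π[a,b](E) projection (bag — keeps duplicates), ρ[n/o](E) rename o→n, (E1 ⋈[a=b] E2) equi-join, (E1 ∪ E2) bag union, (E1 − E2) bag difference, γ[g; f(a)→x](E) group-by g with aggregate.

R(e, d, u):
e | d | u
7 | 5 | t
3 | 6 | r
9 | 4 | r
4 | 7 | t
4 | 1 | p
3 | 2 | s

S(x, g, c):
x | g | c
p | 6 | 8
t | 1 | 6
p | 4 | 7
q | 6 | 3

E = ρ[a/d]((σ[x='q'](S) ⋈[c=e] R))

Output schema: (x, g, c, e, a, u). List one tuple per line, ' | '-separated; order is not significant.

Subexpression sizes:
  S → 4
  σ[x='q'](S) → 1
  R → 6
  (σ[x='q'](S) ⋈[c=e] R) → 2
  ρ[a/d]((σ[x='q'](S) ⋈[c=e] R)) → 2

== RESULT ==
x | g | c | e | a | u
q | 6 | 3 | 3 | 2 | s
q | 6 | 3 | 3 | 6 | r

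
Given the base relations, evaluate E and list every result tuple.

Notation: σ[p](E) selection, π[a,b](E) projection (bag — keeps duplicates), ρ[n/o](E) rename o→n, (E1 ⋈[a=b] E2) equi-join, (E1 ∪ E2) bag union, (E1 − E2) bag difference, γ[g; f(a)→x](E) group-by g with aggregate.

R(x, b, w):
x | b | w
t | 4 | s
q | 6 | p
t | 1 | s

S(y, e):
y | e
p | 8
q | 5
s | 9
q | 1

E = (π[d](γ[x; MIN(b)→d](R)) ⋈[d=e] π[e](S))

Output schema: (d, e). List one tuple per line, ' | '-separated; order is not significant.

Subexpression sizes:
  R → 3
  γ[x; MIN(b)→d](R) → 2
  π[d](γ[x; MIN(b)→d](R)) → 2
  S → 4
  π[e](S) → 4
  (π[d](γ[x; MIN(b)→d](R)) ⋈[d=e] π[e](S)) → 1

== RESULT ==
d | e
1 | 1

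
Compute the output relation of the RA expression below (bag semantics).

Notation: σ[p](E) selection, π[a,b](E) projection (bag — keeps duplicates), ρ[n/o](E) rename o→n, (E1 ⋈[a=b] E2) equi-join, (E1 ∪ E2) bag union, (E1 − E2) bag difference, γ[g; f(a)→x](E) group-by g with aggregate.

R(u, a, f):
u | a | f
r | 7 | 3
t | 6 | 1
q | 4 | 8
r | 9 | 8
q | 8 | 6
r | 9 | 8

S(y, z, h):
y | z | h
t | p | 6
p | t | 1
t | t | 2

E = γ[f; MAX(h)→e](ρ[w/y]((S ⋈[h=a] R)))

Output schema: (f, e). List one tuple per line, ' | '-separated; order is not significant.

Row counts bottom-up:
  S → 3
  R → 6
  (S ⋈[h=a] R) → 1
  ρ[w/y]((S ⋈[h=a] R)) → 1
  γ[f; MAX(h)→e](ρ[w/y]((S ⋈[h=a] R))) → 1

== RESULT ==
f | e
1 | 6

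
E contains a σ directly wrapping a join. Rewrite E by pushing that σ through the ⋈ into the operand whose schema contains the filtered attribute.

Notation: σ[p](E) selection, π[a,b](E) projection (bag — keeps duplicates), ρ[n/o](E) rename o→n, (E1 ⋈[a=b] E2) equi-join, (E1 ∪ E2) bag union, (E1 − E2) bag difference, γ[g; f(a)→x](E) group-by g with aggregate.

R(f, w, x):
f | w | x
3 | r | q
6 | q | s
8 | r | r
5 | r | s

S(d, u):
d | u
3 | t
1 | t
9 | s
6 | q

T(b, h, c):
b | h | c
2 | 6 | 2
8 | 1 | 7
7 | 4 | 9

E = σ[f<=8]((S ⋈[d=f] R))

σ filters on f, owned by the right side.
E' = (S ⋈[d=f] σ[f<=8](R))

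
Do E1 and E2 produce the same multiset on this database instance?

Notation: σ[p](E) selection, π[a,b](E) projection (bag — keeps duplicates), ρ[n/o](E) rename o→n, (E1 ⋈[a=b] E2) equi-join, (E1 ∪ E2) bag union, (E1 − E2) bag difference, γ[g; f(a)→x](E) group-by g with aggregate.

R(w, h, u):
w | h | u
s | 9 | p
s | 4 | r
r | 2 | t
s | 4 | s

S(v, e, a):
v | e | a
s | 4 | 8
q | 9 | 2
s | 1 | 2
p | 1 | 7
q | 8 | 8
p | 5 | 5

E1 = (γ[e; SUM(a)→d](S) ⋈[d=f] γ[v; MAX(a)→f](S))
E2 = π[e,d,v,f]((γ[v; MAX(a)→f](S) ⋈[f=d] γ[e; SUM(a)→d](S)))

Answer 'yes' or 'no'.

E1 subexpression sizes:
  S → 6
  γ[e; SUM(a)→d](S) → 5
  S → 6
  γ[v; MAX(a)→f](S) → 3
  (γ[e; SUM(a)→d](S) ⋈[d=f] γ[v; MAX(a)→f](S)) → 4
E2 subexpression sizes:
  S → 6
  γ[v; MAX(a)→f](S) → 3
  S → 6
  γ[e; SUM(a)→d](S) → 5
  (γ[v; MAX(a)→f](S) ⋈[f=d] γ[e; SUM(a)→d](S)) → 4
  π[e,d,v,f]((γ[v; MAX(a)→f](S) ⋈[f=d] γ[e; SUM(a)→d](S))) → 4

E1 and E2 produce the same multiset:
e | d | v | f
4 | 8 | q | 8
4 | 8 | s | 8
8 | 8 | q | 8
8 | 8 | s | 8

yes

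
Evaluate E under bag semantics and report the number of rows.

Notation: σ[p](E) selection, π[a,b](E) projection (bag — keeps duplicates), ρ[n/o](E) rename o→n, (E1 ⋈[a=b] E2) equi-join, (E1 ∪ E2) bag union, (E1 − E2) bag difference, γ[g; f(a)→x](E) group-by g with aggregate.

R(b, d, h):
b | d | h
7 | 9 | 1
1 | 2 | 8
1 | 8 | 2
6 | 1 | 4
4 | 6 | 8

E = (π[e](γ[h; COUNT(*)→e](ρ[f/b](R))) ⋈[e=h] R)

Subexpression sizes:
  R → 5
  ρ[f/b](R) → 5
  γ[h; COUNT(*)→e](ρ[f/b](R)) → 4
  π[e](γ[h; COUNT(*)→e](ρ[f/b](R))) → 4
  R → 5
  (π[e](γ[h; COUNT(*)→e](ρ[f/b](R))) ⋈[e=h] R) → 4

|E| = 4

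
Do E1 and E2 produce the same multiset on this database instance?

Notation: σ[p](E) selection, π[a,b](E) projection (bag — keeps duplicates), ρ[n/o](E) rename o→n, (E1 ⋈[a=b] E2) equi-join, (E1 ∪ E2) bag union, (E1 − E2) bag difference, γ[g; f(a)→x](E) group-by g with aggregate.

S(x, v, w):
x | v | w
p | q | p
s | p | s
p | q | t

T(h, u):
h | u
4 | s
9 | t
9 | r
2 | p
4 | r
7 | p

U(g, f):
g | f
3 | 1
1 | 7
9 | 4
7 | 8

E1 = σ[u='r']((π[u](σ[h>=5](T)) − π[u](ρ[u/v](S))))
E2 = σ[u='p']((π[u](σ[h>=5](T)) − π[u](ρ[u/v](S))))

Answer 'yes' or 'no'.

E1 per-node cardinality:
  T → 6
  σ[h>=5](T) → 3
  π[u](σ[h>=5](T)) → 3
  S → 3
  ρ[u/v](S) → 3
  π[u](ρ[u/v](S)) → 3
  (π[u](σ[h>=5](T)) − π[u](ρ[u/v](S))) → 2
  σ[u='r']((π[u](σ[h>=5](T)) − π[u](ρ[u/v](S)))) → 1
E2 per-node cardinality:
  T → 6
  σ[h>=5](T) → 3
  π[u](σ[h>=5](T)) → 3
  S → 3
  ρ[u/v](S) → 3
  π[u](ρ[u/v](S)) → 3
  (π[u](σ[h>=5](T)) − π[u](ρ[u/v](S))) → 2
  σ[u='p']((π[u](σ[h>=5](T)) − π[u](ρ[u/v](S)))) → 0

E1 result:
u
r
E2 result:
u
(0 rows)
Witness: ('r',) appears 1× in E1 but 0× in E2.

no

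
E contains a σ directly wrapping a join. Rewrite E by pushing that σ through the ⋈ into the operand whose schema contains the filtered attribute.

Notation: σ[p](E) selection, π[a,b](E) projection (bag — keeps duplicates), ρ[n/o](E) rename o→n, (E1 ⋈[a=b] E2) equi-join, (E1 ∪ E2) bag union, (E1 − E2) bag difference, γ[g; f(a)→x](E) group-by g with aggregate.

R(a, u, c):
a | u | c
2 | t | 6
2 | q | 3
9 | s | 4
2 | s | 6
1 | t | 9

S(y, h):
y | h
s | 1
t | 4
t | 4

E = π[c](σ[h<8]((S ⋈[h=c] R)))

σ filters on h, owned by the left side.
E' = π[c]((σ[h<8](S) ⋈[h=c] R))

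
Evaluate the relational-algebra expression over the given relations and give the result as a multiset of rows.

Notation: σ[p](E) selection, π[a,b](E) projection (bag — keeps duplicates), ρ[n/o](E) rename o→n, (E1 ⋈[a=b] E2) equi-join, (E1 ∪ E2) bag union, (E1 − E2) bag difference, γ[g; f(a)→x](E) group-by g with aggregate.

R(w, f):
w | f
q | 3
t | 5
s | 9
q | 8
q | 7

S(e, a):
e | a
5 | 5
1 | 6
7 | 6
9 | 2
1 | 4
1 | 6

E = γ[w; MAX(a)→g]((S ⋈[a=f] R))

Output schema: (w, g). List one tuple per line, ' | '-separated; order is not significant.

Row counts bottom-up:
  S → 6
  R → 5
  (S ⋈[a=f] R) → 1
  γ[w; MAX(a)→g]((S ⋈[a=f] R)) → 1

== RESULT ==
w | g
t | 5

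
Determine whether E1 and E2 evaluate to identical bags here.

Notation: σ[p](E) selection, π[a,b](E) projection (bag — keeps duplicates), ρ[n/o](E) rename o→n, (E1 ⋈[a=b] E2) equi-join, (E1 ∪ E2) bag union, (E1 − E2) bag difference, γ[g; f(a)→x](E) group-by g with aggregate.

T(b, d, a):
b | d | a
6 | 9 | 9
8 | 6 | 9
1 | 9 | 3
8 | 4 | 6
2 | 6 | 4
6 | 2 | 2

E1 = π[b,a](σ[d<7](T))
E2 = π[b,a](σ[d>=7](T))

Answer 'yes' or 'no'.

E1 row counts bottom-up:
  T → 6
  σ[d<7](T) → 4
  π[b,a](σ[d<7](T)) → 4
E2 row counts bottom-up:
  T → 6
  σ[d>=7](T) → 2
  π[b,a](σ[d>=7](T)) → 2

E1 result:
b | a
2 | 4
6 | 2
8 | 6
8 | 9
E2 result:
b | a
1 | 3
6 | 9
Witness: (2, 4) appears 1× in E1 but 0× in E2.

no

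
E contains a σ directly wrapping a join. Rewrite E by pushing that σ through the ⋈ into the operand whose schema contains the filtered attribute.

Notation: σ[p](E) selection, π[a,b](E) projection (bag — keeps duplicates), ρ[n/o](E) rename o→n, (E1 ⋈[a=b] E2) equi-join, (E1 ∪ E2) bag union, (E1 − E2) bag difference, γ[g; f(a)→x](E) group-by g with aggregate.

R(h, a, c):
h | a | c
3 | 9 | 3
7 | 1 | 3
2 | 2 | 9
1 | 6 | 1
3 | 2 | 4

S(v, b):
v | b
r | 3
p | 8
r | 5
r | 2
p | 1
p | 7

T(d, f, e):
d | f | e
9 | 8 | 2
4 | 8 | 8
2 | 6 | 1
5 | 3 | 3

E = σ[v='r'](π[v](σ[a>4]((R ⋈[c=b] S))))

σ filters on a, owned by the left side.
E' = σ[v='r'](π[v]((σ[a>4](R) ⋈[c=b] S)))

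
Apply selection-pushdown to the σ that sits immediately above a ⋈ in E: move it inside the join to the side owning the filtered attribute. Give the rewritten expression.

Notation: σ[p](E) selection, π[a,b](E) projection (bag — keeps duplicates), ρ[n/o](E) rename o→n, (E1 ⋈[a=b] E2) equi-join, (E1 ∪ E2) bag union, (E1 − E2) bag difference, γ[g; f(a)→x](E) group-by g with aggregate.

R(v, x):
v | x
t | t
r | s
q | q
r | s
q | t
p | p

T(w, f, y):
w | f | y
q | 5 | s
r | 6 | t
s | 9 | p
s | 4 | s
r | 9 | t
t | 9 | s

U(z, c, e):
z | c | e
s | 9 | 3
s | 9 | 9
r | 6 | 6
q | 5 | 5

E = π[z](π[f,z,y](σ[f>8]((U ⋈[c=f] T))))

σ filters on f, owned by the right side.
E' = π[z](π[f,z,y]((U ⋈[c=f] σ[f>8](T))))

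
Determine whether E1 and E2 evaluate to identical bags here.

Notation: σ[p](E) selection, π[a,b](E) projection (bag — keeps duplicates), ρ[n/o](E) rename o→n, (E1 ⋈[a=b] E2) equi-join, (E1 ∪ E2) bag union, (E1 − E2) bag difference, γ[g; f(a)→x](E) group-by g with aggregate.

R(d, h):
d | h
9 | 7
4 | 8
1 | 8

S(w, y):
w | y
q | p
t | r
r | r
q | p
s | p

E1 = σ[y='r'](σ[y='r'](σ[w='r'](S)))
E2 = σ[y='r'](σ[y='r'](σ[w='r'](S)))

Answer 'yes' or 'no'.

E1 row counts bottom-up:
  S → 5
  σ[w='r'](S) → 1
  σ[y='r'](σ[w='r'](S)) → 1
  σ[y='r'](σ[y='r'](σ[w='r'](S))) → 1
E2 row counts bottom-up:
  S → 5
  σ[w='r'](S) → 1
  σ[y='r'](σ[w='r'](S)) → 1
  σ[y='r'](σ[y='r'](σ[w='r'](S))) → 1

E1 and E2 produce the same multiset:
w | y
r | r

yes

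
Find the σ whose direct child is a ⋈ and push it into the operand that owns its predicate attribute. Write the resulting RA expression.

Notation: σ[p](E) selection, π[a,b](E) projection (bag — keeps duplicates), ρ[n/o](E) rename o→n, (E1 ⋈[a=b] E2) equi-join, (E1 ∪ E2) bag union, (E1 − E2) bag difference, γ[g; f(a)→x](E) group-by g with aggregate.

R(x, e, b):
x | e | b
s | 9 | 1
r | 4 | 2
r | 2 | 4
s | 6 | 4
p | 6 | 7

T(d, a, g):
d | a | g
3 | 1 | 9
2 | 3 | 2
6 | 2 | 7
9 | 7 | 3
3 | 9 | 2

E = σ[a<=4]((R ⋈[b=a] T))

σ filters on a, owned by the right side.
E' = (R ⋈[b=a] σ[a<=4](T))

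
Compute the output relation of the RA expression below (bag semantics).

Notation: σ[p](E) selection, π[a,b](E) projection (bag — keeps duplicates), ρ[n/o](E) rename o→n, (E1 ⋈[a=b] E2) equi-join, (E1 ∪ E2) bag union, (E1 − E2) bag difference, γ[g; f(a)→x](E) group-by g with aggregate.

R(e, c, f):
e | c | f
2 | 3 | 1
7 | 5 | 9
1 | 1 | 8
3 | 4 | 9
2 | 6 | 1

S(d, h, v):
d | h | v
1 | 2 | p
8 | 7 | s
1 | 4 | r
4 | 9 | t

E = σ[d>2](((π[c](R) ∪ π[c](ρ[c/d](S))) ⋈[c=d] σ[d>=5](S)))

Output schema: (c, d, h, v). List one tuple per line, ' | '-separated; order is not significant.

Stepwise |·|:
  R → 5
  π[c](R) → 5
  S → 4
  ρ[c/d](S) → 4
  π[c](ρ[c/d](S)) → 4
  (π[c](R) ∪ π[c](ρ[c/d](S))) → 9
  S → 4
  σ[d>=5](S) → 1
  ((π[c](R) ∪ π[c](ρ[c/d](S))) ⋈[c=d] σ[d>=5](S)) → 1
  σ[d>2](((π[c](R) ∪ π[c](ρ[c/d](S))) ⋈[c=d] σ[d>=5](S))) → 1

== RESULT ==
c | d | h | v
8 | 8 | 7 | s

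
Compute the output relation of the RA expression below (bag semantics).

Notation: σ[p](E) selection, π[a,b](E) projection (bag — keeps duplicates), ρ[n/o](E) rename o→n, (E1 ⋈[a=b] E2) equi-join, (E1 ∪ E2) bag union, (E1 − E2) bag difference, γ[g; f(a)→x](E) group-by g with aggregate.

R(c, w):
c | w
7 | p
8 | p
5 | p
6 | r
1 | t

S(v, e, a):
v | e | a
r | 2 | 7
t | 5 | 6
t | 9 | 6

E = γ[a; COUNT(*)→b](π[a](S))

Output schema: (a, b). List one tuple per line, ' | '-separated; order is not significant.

Row counts bottom-up:
  S → 3
  π[a](S) → 3
  γ[a; COUNT(*)→b](π[a](S)) → 2

== RESULT ==
a | b
6 | 2
7 | 1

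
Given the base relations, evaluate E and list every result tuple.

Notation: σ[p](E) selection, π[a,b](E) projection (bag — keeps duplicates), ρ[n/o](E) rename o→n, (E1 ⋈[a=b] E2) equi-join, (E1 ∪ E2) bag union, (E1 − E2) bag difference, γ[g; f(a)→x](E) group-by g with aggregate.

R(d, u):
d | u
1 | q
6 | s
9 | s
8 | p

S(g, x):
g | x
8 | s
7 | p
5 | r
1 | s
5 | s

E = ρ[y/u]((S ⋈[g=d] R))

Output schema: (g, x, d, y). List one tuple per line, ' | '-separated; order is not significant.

Subexpression sizes:
  S → 5
  R → 4
  (S ⋈[g=d] R) → 2
  ρ[y/u]((S ⋈[g=d] R)) → 2

== RESULT ==
g | x | d | y
1 | s | 1 | q
8 | s | 8 | p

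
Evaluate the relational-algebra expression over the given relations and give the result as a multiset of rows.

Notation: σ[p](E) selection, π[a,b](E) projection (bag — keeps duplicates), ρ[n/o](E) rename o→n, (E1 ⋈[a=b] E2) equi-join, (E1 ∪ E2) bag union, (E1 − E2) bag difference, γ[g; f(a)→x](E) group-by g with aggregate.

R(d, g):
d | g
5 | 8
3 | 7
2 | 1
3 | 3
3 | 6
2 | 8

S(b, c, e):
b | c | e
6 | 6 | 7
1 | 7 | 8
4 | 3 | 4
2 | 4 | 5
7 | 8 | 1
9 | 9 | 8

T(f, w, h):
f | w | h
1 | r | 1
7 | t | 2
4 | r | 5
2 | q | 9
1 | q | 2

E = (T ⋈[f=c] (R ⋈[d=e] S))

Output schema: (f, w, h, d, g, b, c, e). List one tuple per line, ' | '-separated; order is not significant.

Subexpression sizes:
  T → 5
  R → 6
  S → 6
  (R ⋈[d=e] S) → 1
  (T ⋈[f=c] (R ⋈[d=e] S)) → 1

== RESULT ==
f | w | h | d | g | b | c | e
4 | r | 5 | 5 | 8 | 2 | 4 | 5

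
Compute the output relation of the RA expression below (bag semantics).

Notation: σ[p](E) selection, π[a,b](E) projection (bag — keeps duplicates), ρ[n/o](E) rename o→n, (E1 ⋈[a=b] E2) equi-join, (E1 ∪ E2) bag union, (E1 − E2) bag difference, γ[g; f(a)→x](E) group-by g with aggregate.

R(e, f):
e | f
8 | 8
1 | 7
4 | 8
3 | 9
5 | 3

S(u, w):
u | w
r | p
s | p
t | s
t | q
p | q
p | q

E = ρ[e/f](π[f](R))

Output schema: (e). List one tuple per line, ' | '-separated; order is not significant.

Row counts bottom-up:
  R → 5
  π[f](R) → 5
  ρ[e/f](π[f](R)) → 5

== RESULT ==
e
3
7
8
8
9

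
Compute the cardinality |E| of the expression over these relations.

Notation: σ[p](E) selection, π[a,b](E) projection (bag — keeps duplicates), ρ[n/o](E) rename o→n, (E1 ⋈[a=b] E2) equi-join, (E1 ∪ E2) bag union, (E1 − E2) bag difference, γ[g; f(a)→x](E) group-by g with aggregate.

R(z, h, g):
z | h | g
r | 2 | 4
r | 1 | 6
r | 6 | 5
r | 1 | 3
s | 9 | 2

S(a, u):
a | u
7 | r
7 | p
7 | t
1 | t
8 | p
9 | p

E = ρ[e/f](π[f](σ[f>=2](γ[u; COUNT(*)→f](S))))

Row counts bottom-up:
  S → 6
  γ[u; COUNT(*)→f](S) → 3
  σ[f>=2](γ[u; COUNT(*)→f](S)) → 2
  π[f](σ[f>=2](γ[u; COUNT(*)→f](S))) → 2
  ρ[e/f](π[f](σ[f>=2](γ[u; COUNT(*)→f](S)))) → 2

|E| = 2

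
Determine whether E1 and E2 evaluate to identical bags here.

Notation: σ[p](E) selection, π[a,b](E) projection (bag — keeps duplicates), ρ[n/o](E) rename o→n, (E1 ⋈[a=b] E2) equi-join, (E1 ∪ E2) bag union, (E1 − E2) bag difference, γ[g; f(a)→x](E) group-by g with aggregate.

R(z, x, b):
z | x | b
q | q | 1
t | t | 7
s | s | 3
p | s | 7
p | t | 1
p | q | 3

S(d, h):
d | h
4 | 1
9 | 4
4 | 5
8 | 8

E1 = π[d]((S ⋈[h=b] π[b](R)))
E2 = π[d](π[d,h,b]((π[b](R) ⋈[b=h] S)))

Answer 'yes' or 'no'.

E1 per-node cardinality:
  S → 4
  R → 6
  π[b](R) → 6
  (S ⋈[h=b] π[b](R)) → 2
  π[d]((S ⋈[h=b] π[b](R))) → 2
E2 per-node cardinality:
  R → 6
  π[b](R) → 6
  S → 4
  (π[b](R) ⋈[b=h] S) → 2
  π[d,h,b]((π[b](R) ⋈[b=h] S)) → 2
  π[d](π[d,h,b]((π[b](R) ⋈[b=h] S))) → 2

E1 and E2 produce the same multiset:
d
4
4

yes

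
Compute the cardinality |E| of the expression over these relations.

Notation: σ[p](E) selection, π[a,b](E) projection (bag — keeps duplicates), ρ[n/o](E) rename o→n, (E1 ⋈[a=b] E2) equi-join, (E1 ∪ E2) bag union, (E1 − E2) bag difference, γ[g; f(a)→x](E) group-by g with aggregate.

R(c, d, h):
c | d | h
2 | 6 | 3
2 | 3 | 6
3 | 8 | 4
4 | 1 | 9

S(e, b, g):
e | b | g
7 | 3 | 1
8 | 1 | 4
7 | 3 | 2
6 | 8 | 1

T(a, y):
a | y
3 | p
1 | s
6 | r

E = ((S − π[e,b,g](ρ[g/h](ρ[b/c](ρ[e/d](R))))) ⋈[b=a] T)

Per-node cardinality:
  S → 4
  R → 4
  ρ[e/d](R) → 4
  ρ[b/c](ρ[e/d](R)) → 4
  ρ[g/h](ρ[b/c](ρ[e/d](R))) → 4
  π[e,b,g](ρ[g/h](ρ[b/c](ρ[e/d](R)))) → 4
  (S − π[e,b,g](ρ[g/h](ρ[b/c](ρ[e/d](R))))) → 4
  T → 3
  ((S − π[e,b,g](ρ[g/h](ρ[b/c](ρ[e/d](R))))) ⋈[b=a] T) → 3

|E| = 3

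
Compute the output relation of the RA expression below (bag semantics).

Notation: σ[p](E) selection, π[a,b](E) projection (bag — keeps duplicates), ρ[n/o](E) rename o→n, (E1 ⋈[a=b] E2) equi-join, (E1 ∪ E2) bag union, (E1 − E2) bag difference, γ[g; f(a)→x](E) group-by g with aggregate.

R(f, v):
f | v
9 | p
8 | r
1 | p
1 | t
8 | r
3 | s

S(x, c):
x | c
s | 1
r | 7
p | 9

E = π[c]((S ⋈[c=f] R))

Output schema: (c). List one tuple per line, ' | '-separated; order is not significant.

Stepwise |·|:
  S → 3
  R → 6
  (S ⋈[c=f] R) → 3
  π[c]((S ⋈[c=f] R)) → 3

== RESULT ==
c
1
1
9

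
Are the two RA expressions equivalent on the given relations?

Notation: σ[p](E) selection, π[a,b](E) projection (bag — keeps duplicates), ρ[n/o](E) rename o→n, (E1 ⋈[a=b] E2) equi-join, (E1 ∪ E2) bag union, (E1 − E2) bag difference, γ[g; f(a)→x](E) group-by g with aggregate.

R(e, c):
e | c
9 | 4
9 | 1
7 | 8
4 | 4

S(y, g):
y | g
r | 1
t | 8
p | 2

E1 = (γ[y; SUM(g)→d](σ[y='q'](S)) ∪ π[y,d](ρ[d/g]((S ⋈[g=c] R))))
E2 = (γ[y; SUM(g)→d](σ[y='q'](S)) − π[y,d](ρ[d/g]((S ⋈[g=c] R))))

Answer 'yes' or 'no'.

E1 stepwise |·|:
  S → 3
  σ[y='q'](S) → 0
  γ[y; SUM(g)→d](σ[y='q'](S)) → 0
  S → 3
  R → 4
  (S ⋈[g=c] R) → 2
  ρ[d/g]((S ⋈[g=c] R)) → 2
  π[y,d](ρ[d/g]((S ⋈[g=c] R))) → 2
  (γ[y; SUM(g)→d](σ[y='q'](S)) ∪ π[y,d](ρ[d/g]((S ⋈[g=c] R)))) → 2
E2 stepwise |·|:
  S → 3
  σ[y='q'](S) → 0
  γ[y; SUM(g)→d](σ[y='q'](S)) → 0
  S → 3
  R → 4
  (S ⋈[g=c] R) → 2
  ρ[d/g]((S ⋈[g=c] R)) → 2
  π[y,d](ρ[d/g]((S ⋈[g=c] R))) → 2
  (γ[y; SUM(g)→d](σ[y='q'](S)) − π[y,d](ρ[d/g]((S ⋈[g=c] R)))) → 0

E1 result:
y | d
r | 1
t | 8
E2 result:
y | d
(0 rows)
Witness: ('r', 1) appears 1× in E1 but 0× in E2.

no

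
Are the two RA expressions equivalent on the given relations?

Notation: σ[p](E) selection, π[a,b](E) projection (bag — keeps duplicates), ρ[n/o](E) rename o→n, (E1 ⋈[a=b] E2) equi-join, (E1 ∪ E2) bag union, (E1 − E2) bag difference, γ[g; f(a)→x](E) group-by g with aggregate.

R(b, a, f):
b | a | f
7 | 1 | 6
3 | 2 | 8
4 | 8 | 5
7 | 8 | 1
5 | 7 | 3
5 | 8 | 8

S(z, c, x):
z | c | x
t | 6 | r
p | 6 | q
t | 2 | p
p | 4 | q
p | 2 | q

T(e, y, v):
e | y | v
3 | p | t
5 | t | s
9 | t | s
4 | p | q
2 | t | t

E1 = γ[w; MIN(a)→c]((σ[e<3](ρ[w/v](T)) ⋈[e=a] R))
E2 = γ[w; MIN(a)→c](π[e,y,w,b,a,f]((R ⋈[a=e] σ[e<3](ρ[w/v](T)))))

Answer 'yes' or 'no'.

E1 stepwise |·|:
  T → 5
  ρ[w/v](T) → 5
  σ[e<3](ρ[w/v](T)) → 1
  R → 6
  (σ[e<3](ρ[w/v](T)) ⋈[e=a] R) → 1
  γ[w; MIN(a)→c]((σ[e<3](ρ[w/v](T)) ⋈[e=a] R)) → 1
E2 stepwise |·|:
  R → 6
  T → 5
  ρ[w/v](T) → 5
  σ[e<3](ρ[w/v](T)) → 1
  (R ⋈[a=e] σ[e<3](ρ[w/v](T))) → 1
  π[e,y,w,b,a,f]((R ⋈[a=e] σ[e<3](ρ[w/v](T)))) → 1
  γ[w; MIN(a)→c](π[e,y,w,b,a,f]((R ⋈[a=e] σ[e<3](ρ[w/v](T))))) → 1

E1 and E2 produce the same multiset:
w | c
t | 2

yes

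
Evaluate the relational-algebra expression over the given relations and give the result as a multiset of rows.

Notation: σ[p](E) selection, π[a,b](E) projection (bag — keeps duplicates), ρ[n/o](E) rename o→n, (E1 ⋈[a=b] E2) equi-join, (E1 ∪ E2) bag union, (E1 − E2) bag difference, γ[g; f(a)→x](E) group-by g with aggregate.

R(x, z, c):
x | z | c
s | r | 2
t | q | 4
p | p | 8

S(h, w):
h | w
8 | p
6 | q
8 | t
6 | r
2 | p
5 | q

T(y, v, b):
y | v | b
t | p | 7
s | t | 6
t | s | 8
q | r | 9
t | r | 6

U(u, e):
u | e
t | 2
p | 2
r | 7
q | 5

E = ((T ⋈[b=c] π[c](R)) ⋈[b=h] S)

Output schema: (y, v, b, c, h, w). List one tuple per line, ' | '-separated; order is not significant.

Row counts bottom-up:
  T → 5
  R → 3
  π[c](R) → 3
  (T ⋈[b=c] π[c](R)) → 1
  S → 6
  ((T ⋈[b=c] π[c](R)) ⋈[b=h] S) → 2

== RESULT ==
y | v | b | c | h | w
t | s | 8 | 8 | 8 | p
t | s | 8 | 8 | 8 | t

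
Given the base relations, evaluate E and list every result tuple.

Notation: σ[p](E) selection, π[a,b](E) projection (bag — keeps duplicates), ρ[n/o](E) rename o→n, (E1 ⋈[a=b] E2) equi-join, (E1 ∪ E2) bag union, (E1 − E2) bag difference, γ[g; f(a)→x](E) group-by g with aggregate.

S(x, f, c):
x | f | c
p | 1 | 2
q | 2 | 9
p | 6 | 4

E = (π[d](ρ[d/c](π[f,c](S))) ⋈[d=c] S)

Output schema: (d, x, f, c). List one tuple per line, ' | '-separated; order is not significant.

Subexpression sizes:
  S → 3
  π[f,c](S) → 3
  ρ[d/c](π[f,c](S)) → 3
  π[d](ρ[d/c](π[f,c](S))) → 3
  S → 3
  (π[d](ρ[d/c](π[f,c](S))) ⋈[d=c] S) → 3

== RESULT ==
d | x | f | c
2 | p | 1 | 2
4 | p | 6 | 4
9 | q | 2 | 9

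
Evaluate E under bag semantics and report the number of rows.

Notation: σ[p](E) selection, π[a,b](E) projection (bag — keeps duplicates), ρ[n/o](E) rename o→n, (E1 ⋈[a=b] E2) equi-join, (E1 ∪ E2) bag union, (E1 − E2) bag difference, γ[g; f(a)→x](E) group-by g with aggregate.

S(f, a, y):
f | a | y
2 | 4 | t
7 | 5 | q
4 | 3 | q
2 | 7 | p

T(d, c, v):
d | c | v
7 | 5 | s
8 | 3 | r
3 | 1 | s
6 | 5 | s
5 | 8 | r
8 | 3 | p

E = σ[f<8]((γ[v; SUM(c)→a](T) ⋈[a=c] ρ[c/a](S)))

Per-node cardinality:
  T → 6
  γ[v; SUM(c)→a](T) → 3
  S → 4
  ρ[c/a](S) → 4
  (γ[v; SUM(c)→a](T) ⋈[a=c] ρ[c/a](S)) → 1
  σ[f<8]((γ[v; SUM(c)→a](T) ⋈[a=c] ρ[c/a](S))) → 1

|E| = 1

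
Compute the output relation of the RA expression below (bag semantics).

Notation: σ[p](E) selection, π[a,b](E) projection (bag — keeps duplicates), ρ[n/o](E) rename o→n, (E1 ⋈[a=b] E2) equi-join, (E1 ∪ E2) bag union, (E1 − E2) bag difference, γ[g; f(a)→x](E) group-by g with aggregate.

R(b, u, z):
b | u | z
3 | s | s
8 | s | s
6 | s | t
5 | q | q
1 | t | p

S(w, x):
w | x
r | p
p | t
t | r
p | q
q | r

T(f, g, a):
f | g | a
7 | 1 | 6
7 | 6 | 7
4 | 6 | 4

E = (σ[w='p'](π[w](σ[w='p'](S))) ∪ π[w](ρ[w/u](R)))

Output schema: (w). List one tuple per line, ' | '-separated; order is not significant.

Subexpression sizes:
  S → 5
  σ[w='p'](S) → 2
  π[w](σ[w='p'](S)) → 2
  σ[w='p'](π[w](σ[w='p'](S))) → 2
  R → 5
  ρ[w/u](R) → 5
  π[w](ρ[w/u](R)) → 5
  (σ[w='p'](π[w](σ[w='p'](S))) ∪ π[w](ρ[w/u](R))) → 7

== RESULT ==
w
p
p
q
s
s
s
t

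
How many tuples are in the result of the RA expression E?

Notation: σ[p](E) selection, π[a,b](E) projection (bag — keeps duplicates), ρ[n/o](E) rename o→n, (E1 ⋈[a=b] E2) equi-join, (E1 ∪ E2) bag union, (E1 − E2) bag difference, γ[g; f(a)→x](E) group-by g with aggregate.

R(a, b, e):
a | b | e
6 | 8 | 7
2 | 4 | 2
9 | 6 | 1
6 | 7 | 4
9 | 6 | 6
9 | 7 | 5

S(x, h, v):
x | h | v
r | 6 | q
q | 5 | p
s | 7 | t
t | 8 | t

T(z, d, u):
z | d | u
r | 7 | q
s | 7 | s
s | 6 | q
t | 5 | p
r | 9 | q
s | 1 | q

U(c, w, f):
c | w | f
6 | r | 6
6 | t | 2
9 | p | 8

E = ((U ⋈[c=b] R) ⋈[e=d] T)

Stepwise |·|:
  U → 3
  R → 6
  (U ⋈[c=b] R) → 4
  T → 6
  ((U ⋈[c=b] R) ⋈[e=d] T) → 4

|E| = 4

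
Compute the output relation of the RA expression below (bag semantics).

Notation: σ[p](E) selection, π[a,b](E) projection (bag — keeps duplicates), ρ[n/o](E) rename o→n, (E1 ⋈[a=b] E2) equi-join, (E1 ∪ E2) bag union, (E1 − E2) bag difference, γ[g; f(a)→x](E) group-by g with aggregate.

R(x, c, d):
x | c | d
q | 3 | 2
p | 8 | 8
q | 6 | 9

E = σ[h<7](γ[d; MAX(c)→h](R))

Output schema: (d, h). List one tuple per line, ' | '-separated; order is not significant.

Subexpression sizes:
  R → 3
  γ[d; MAX(c)→h](R) → 3
  σ[h<7](γ[d; MAX(c)→h](R)) → 2

== RESULT ==
d | h
2 | 3
9 | 6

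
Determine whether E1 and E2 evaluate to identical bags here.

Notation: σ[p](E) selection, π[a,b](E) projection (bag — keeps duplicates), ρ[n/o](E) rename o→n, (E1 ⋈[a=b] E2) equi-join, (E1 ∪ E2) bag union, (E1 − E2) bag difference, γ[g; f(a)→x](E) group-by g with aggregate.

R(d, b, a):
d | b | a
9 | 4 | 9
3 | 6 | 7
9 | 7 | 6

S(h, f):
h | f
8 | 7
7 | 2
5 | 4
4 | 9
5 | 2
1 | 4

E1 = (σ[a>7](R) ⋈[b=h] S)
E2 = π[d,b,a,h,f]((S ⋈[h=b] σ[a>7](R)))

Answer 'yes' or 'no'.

E1 stepwise |·|:
  R → 3
  σ[a>7](R) → 1
  S → 6
  (σ[a>7](R) ⋈[b=h] S) → 1
E2 stepwise |·|:
  S → 6
  R → 3
  σ[a>7](R) → 1
  (S ⋈[h=b] σ[a>7](R)) → 1
  π[d,b,a,h,f]((S ⋈[h=b] σ[a>7](R))) → 1

E1 and E2 produce the same multiset:
d | b | a | h | f
9 | 4 | 9 | 4 | 9

yes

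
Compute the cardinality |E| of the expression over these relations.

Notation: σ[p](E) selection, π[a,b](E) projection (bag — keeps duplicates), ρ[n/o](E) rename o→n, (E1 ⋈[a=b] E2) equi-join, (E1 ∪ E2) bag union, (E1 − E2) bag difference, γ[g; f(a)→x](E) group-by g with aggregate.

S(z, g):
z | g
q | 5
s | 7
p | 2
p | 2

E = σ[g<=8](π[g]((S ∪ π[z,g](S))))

Row counts bottom-up:
  S → 4
  S → 4
  π[z,g](S) → 4
  (S ∪ π[z,g](S)) → 8
  π[g]((S ∪ π[z,g](S))) → 8
  σ[g<=8](π[g]((S ∪ π[z,g](S)))) → 8

|E| = 8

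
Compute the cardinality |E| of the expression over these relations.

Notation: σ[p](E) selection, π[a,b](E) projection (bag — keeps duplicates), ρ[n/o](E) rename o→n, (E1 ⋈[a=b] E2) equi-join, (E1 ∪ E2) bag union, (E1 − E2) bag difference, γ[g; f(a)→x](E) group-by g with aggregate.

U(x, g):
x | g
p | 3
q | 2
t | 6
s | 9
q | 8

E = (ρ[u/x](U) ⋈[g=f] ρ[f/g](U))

Subexpression sizes:
  U → 5
  ρ[u/x](U) → 5
  U → 5
  ρ[f/g](U) → 5
  (ρ[u/x](U) ⋈[g=f] ρ[f/g](U)) → 5

|E| = 5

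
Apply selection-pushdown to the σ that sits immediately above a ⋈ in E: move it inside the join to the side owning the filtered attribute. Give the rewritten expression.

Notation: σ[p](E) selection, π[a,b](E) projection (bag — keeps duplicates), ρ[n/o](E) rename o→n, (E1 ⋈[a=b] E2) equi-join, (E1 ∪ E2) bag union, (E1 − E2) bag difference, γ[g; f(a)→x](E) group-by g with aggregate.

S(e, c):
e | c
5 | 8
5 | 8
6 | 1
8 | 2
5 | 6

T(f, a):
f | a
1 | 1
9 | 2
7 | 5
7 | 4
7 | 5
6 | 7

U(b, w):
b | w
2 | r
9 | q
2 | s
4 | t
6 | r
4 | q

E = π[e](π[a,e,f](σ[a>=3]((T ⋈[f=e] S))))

σ filters on a, owned by the left side.
E' = π[e](π[a,e,f]((σ[a>=3](T) ⋈[f=e] S)))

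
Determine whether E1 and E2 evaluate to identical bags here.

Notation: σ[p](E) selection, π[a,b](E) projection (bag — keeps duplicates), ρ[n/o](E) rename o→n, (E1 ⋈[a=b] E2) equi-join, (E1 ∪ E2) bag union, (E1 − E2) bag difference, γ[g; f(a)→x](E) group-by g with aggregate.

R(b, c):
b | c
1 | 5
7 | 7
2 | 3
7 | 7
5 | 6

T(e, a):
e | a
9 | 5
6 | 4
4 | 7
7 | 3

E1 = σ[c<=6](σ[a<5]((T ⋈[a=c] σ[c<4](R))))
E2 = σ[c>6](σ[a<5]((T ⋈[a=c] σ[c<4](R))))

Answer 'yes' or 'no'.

E1 row counts bottom-up:
  T → 4
  R → 5
  σ[c<4](R) → 1
  (T ⋈[a=c] σ[c<4](R)) → 1
  σ[a<5]((T ⋈[a=c] σ[c<4](R))) → 1
  σ[c<=6](σ[a<5]((T ⋈[a=c] σ[c<4](R)))) → 1
E2 row counts bottom-up:
  T → 4
  R → 5
  σ[c<4](R) → 1
  (T ⋈[a=c] σ[c<4](R)) → 1
  σ[a<5]((T ⋈[a=c] σ[c<4](R))) → 1
  σ[c>6](σ[a<5]((T ⋈[a=c] σ[c<4](R)))) → 0

E1 result:
e | a | b | c
7 | 3 | 2 | 3
E2 result:
e | a | b | c
(0 rows)
Witness: (7, 3, 2, 3) appears 1× in E1 but 0× in E2.

no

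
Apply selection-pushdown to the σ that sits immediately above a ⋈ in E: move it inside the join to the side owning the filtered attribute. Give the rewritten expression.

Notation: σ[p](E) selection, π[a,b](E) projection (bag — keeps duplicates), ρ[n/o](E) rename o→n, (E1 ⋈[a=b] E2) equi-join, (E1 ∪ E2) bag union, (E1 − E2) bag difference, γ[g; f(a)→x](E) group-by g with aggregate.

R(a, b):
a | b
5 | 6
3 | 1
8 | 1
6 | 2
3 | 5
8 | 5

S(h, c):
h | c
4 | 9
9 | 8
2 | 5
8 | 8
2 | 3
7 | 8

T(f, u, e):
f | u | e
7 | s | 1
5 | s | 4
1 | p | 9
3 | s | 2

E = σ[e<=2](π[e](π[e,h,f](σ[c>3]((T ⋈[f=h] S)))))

σ filters on c, owned by the right side.
E' = σ[e<=2](π[e](π[e,h,f]((T ⋈[f=h] σ[c>3](S)))))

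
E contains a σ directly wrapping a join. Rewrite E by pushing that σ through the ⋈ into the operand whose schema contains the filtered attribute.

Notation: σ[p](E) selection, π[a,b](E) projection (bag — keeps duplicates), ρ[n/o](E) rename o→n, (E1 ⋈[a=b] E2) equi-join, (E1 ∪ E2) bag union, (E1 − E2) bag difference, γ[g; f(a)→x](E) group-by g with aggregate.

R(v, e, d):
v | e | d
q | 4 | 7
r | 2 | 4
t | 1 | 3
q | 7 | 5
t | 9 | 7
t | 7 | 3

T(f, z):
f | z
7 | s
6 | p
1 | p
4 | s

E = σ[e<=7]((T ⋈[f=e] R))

σ filters on e, owned by the right side.
E' = (T ⋈[f=e] σ[e<=7](R))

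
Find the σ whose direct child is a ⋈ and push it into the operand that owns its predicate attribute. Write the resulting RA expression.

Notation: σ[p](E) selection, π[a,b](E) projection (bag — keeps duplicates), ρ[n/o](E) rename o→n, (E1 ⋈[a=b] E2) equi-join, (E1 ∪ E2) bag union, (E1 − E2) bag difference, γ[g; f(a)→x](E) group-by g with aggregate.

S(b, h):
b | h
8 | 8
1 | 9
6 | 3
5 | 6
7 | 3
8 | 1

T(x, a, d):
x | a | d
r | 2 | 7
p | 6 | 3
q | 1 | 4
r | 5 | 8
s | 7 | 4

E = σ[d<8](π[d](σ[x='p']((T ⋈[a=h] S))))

σ filters on x, owned by the left side.
E' = σ[d<8](π[d]((σ[x='p'](T) ⋈[a=h] S)))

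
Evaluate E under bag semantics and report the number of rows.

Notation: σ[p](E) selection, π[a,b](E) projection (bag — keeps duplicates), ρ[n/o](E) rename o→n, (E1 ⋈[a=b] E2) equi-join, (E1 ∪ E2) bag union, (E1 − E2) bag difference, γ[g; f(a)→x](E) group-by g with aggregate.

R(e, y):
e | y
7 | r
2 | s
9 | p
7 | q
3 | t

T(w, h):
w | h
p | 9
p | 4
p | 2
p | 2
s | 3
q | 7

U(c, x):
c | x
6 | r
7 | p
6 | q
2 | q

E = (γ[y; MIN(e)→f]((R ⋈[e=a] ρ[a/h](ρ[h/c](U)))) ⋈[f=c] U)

Stepwise |·|:
  R → 5
  U → 4
  ρ[h/c](U) → 4
  ρ[a/h](ρ[h/c](U)) → 4
  (R ⋈[e=a] ρ[a/h](ρ[h/c](U))) → 3
  γ[y; MIN(e)→f]((R ⋈[e=a] ρ[a/h](ρ[h/c](U)))) → 3
  U → 4
  (γ[y; MIN(e)→f]((R ⋈[e=a] ρ[a/h](ρ[h/c](U)))) ⋈[f=c] U) → 3

|E| = 3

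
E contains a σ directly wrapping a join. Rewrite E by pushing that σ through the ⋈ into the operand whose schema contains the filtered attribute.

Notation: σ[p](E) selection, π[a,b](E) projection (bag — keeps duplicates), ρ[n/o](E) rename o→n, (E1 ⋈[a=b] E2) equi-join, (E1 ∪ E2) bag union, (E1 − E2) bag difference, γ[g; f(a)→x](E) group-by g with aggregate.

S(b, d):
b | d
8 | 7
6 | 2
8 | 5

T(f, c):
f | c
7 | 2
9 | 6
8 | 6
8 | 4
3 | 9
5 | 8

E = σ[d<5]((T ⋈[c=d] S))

σ filters on d, owned by the right side.
E' = (T ⋈[c=d] σ[d<5](S))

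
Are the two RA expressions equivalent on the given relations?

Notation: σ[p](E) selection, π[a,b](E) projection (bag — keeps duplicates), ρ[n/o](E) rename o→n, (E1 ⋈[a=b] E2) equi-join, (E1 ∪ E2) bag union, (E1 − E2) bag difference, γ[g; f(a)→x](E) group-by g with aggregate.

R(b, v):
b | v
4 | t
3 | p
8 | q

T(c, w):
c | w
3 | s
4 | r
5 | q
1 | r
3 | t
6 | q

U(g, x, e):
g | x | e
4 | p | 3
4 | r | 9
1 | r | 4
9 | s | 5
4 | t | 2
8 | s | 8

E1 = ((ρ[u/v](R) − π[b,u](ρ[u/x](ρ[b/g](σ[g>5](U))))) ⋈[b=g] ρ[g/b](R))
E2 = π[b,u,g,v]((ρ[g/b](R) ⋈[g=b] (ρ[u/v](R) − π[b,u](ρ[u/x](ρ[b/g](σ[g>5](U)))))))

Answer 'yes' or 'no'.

E1 stepwise |·|:
  R → 3
  ρ[u/v](R) → 3
  U → 6
  σ[g>5](U) → 2
  ρ[b/g](σ[g>5](U)) → 2
  ρ[u/x](ρ[b/g](σ[g>5](U))) → 2
  π[b,u](ρ[u/x](ρ[b/g](σ[g>5](U)))) → 2
  (ρ[u/v](R) − π[b,u](ρ[u/x](ρ[b/g](σ[g>5](U))))) → 3
  R → 3
  ρ[g/b](R) → 3
  ((ρ[u/v](R) − π[b,u](ρ[u/x](ρ[b/g](σ[g>5](U))))) ⋈[b=g] ρ[g/b](R)) → 3
E2 stepwise |·|:
  R → 3
  ρ[g/b](R) → 3
  R → 3
  ρ[u/v](R) → 3
  U → 6
  σ[g>5](U) → 2
  ρ[b/g](σ[g>5](U)) → 2
  ρ[u/x](ρ[b/g](σ[g>5](U))) → 2
  π[b,u](ρ[u/x](ρ[b/g](σ[g>5](U)))) → 2
  (ρ[u/v](R) − π[b,u](ρ[u/x](ρ[b/g](σ[g>5](U))))) → 3
  (ρ[g/b](R) ⋈[g=b] (ρ[u/v](R) − π[b,u](ρ[u/x](ρ[b/g](σ[g>5](U)))))) → 3
  π[b,u,g,v]((ρ[g/b](R) ⋈[g=b] (ρ[u/v](R) − π[b,u](ρ[u/x](ρ[b/g](σ[g>5](U))))))) → 3

E1 and E2 produce the same multiset:
b | u | g | v
3 | p | 3 | p
4 | t | 4 | t
8 | q | 8 | q

yes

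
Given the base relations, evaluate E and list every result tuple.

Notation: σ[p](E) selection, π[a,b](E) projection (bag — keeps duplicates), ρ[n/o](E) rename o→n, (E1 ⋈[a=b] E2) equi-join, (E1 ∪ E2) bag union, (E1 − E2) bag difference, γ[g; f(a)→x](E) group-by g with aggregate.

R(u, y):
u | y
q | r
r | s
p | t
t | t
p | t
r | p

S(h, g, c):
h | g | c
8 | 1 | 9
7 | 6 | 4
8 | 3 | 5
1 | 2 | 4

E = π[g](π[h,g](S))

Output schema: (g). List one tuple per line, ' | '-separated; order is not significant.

Per-node cardinality:
  S → 4
  π[h,g](S) → 4
  π[g](π[h,g](S)) → 4

== RESULT ==
g
1
2
3
6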